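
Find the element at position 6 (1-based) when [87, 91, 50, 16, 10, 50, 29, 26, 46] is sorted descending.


Sort descending: [91, 87, 50, 50, 46, 29, 26, 16, 10]
The 6th element (1-indexed) is at index 5.
Value = 29
Final answer: 29


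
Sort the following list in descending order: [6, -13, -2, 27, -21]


Original list: [6, -13, -2, 27, -21]
Repeatedly take the largest remaining element:
  Remaining [6, -13, -2, 27, -21] -> largest is 27
  Remaining [6, -13, -2, -21] -> largest is 6
  Remaining [-13, -2, -21] -> largest is -2
  Remaining [-13, -21] -> largest is -13
  Remaining [-21] -> largest is -21
Collecting the picks in order gives the descending list.
Final answer: [27, 6, -2, -13, -21]


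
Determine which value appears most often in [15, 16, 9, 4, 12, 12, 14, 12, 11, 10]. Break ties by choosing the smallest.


Count the frequency of each value:
  4 appears 1 time(s)
  9 appears 1 time(s)
  10 appears 1 time(s)
  11 appears 1 time(s)
  12 appears 3 time(s)
  14 appears 1 time(s)
  15 appears 1 time(s)
  16 appears 1 time(s)
Maximum frequency is 3.
Only 12 reaches that frequency, so it is the mode.
Final answer: 12


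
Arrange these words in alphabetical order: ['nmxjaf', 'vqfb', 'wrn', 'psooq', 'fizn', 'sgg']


Compare strings character by character (the first differing letter decides):
  'fizn' < 'nmxjaf' since 'f' < 'n' at position 1
  'nmxjaf' < 'psooq' since 'n' < 'p' at position 1
  'psooq' < 'sgg' since 'p' < 's' at position 1
  'sgg' < 'vqfb' since 's' < 'v' at position 1
  'vqfb' < 'wrn' since 'v' < 'w' at position 1
Chaining these comparisons gives the alphabetical order.
Final answer: ['fizn', 'nmxjaf', 'psooq', 'sgg', 'vqfb', 'wrn']


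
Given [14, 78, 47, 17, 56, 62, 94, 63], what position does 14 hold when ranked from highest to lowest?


Sort descending: [94, 78, 63, 62, 56, 47, 17, 14]
Find 14 in the sorted list.
14 is at position 8.
Final answer: 8


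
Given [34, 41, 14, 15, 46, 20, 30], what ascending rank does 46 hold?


Sort ascending: [14, 15, 20, 30, 34, 41, 46]
Find 46 in the sorted list.
46 is at position 7 (1-indexed).
Final answer: 7


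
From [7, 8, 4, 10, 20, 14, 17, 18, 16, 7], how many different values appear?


List all unique values:
Distinct values: [4, 7, 8, 10, 14, 16, 17, 18, 20]
Count = 9
Final answer: 9


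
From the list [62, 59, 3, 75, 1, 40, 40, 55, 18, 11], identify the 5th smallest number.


Sort ascending: [1, 3, 11, 18, 40, 40, 55, 59, 62, 75]
The 5th element (1-indexed) is at index 4.
Value = 40
Final answer: 40


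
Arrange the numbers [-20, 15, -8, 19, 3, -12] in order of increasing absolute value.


Compute absolute values:
  |-20| = 20
  |15| = 15
  |-8| = 8
  |19| = 19
  |3| = 3
  |-12| = 12
Absolute values in increasing order: 3 < 8 < 12 < 15 < 19 < 20
Listing the original numbers in that order gives the answer.
Final answer: [3, -8, -12, 15, 19, -20]


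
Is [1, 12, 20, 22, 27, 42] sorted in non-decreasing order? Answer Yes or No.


Check consecutive pairs:
  1 <= 12? True
  12 <= 20? True
  20 <= 22? True
  22 <= 27? True
  27 <= 42? True
Every consecutive pair is in order, so the list is non-decreasing.
Final answer: Yes


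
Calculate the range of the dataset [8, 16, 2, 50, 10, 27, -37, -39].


Maximum value: 50
Minimum value: -39
Range = 50 - (-39) = 89
Final answer: 89


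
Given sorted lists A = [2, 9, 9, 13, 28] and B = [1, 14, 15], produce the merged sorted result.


List A: [2, 9, 9, 13, 28]
List B: [1, 14, 15]
Repeatedly compare the front elements and take the smaller:
  2 vs 1 -> take 1
  2 vs 14 -> take 2
  9 vs 14 -> take 9
  9 vs 14 -> take 9
  13 vs 14 -> take 13
  28 vs 14 -> take 14
  28 vs 15 -> take 15
  B is exhausted; append the rest of A: [28]
Final answer: [1, 2, 9, 9, 13, 14, 15, 28]


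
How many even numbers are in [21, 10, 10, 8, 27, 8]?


Check each element:
  21 is odd
  10 is even
  10 is even
  8 is even
  27 is odd
  8 is even
Evens: [10, 10, 8, 8]
Count of evens = 4
Final answer: 4


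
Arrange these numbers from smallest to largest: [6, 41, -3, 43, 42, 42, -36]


Original list: [6, 41, -3, 43, 42, 42, -36]
Repeatedly take the smallest remaining element:
  Remaining [6, 41, -3, 43, 42, 42, -36] -> smallest is -36
  Remaining [6, 41, -3, 43, 42, 42] -> smallest is -3
  Remaining [6, 41, 43, 42, 42] -> smallest is 6
  Remaining [41, 43, 42, 42] -> smallest is 41
  Remaining [43, 42, 42] -> smallest is 42
  Remaining [43, 42] -> smallest is 42
  Remaining [43] -> smallest is 43
Collecting the picks in order gives the sorted list.
Final answer: [-36, -3, 6, 41, 42, 42, 43]


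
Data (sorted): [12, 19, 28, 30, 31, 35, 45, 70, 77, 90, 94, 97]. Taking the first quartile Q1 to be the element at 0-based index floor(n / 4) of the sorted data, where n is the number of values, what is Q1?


The list has n = 12 elements.
Q1 index = floor(12 / 4) = floor(3) = 3
Counting from index 0 in the sorted data, the element at index 3 is 30.
Final answer: 30


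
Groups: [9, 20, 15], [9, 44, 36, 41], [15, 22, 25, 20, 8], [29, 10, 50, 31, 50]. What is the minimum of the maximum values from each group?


Find max of each group:
  Group 1: [9, 20, 15] -> max = 20
  Group 2: [9, 44, 36, 41] -> max = 44
  Group 3: [15, 22, 25, 20, 8] -> max = 25
  Group 4: [29, 10, 50, 31, 50] -> max = 50
Maxes: [20, 44, 25, 50]
Minimum of maxes = 20
Final answer: 20


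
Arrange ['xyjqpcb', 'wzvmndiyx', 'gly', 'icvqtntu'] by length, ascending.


Compute lengths:
  'xyjqpcb' has length 7
  'wzvmndiyx' has length 9
  'gly' has length 3
  'icvqtntu' has length 8
Lengths in increasing order: 3 < 7 < 8 < 9
Listing the words in that order gives the answer.
Final answer: ['gly', 'xyjqpcb', 'icvqtntu', 'wzvmndiyx']


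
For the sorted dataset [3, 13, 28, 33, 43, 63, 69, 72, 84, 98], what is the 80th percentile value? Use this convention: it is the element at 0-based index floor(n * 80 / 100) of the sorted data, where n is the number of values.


The dataset has n = 10 elements.
Index = floor(10 * 80 / 100) = floor(800 / 100) = floor(8) = 8
Counting from index 0 in the sorted data, the element at index 8 is 84.
Final answer: 84


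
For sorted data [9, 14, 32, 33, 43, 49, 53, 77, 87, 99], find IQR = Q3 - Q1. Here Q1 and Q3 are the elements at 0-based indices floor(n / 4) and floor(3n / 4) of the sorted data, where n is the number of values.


The data has n = 10 elements.
Q1 index = floor(10 / 4) = floor(2.5) = 2; Q3 index = floor(3 * 10 / 4) = floor(7.5) = 7
Q1 = element at index 2 = 32
Q3 = element at index 7 = 77
IQR = 77 - 32 = 45
Final answer: 45


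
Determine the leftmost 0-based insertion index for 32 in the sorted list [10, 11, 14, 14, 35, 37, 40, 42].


List is sorted: [10, 11, 14, 14, 35, 37, 40, 42]
We need the leftmost position where 32 can be inserted, i.e. the first index whose element is >= 32 (or the end of the list if none is).
Binary search with low=0, high=8 (0-based indices):
  low=0, high=8, mid=4: a[4]=35 >= 32, so high = 4
  low=0, high=4, mid=2: a[2]=14 < 32, so low = 3
  low=3, high=4, mid=3: a[3]=14 < 32, so low = 4
Now low = high = 4, so the insertion index is 4.
Final answer: 4


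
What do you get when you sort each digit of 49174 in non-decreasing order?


The number 49174 has digits: 4, 9, 1, 7, 4
Sorted: 1, 4, 4, 7, 9
Joining the sorted digits gives the result.
Final answer: 14479


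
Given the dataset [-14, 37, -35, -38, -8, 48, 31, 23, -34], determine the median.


First, sort the list: [-38, -35, -34, -14, -8, 23, 31, 37, 48]
The list has 9 elements (odd count).
The middle index is 4 (0-based), and the element there is -8.
Final answer: -8


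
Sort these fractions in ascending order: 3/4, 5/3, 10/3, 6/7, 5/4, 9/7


Convert to decimal for comparison:
  3/4 = 0.75
  5/3 = 1.6667
  10/3 = 3.3333
  6/7 = 0.8571
  5/4 = 1.25
  9/7 = 1.2857
Decimals in increasing order: 0.75 < 0.8571 < 1.25 < 1.2857 < 1.6667 < 3.3333
Writing each back as its fraction gives the sorted order.
Final answer: 3/4, 6/7, 5/4, 9/7, 5/3, 10/3


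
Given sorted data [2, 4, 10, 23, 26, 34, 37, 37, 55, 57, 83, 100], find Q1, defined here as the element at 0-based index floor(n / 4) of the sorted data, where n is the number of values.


The list has n = 12 elements.
Q1 index = floor(12 / 4) = floor(3) = 3
Counting from index 0 in the sorted data, the element at index 3 is 23.
Final answer: 23


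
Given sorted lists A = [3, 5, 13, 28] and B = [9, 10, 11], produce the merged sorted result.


List A: [3, 5, 13, 28]
List B: [9, 10, 11]
Repeatedly compare the front elements and take the smaller:
  3 vs 9 -> take 3
  5 vs 9 -> take 5
  13 vs 9 -> take 9
  13 vs 10 -> take 10
  13 vs 11 -> take 11
  B is exhausted; append the rest of A: [13, 28]
Final answer: [3, 5, 9, 10, 11, 13, 28]


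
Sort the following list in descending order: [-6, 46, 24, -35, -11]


Original list: [-6, 46, 24, -35, -11]
Repeatedly take the largest remaining element:
  Remaining [-6, 46, 24, -35, -11] -> largest is 46
  Remaining [-6, 24, -35, -11] -> largest is 24
  Remaining [-6, -35, -11] -> largest is -6
  Remaining [-35, -11] -> largest is -11
  Remaining [-35] -> largest is -35
Collecting the picks in order gives the descending list.
Final answer: [46, 24, -6, -11, -35]


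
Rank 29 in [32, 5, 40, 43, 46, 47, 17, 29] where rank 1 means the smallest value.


Sort ascending: [5, 17, 29, 32, 40, 43, 46, 47]
Find 29 in the sorted list.
29 is at position 3 (1-indexed).
Final answer: 3


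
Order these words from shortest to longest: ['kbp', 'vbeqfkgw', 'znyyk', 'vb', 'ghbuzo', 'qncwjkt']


Compute lengths:
  'kbp' has length 3
  'vbeqfkgw' has length 8
  'znyyk' has length 5
  'vb' has length 2
  'ghbuzo' has length 6
  'qncwjkt' has length 7
Lengths in increasing order: 2 < 3 < 5 < 6 < 7 < 8
Listing the words in that order gives the answer.
Final answer: ['vb', 'kbp', 'znyyk', 'ghbuzo', 'qncwjkt', 'vbeqfkgw']


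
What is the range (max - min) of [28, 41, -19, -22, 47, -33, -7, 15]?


Maximum value: 47
Minimum value: -33
Range = 47 - (-33) = 80
Final answer: 80


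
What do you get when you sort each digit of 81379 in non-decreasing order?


The number 81379 has digits: 8, 1, 3, 7, 9
Sorted: 1, 3, 7, 8, 9
Joining the sorted digits gives the result.
Final answer: 13789


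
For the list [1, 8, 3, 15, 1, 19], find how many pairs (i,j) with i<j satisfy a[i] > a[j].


For each element, count the later elements that are smaller than it:
  1 (index 0): smaller elements after it = [] -> 0
  8 (index 1): smaller elements after it = [3, 1] -> 2
  3 (index 2): smaller elements after it = [1] -> 1
  15 (index 3): smaller elements after it = [1] -> 1
  1 (index 4): smaller elements after it = [] -> 0
Total inversions = 0 + 2 + 1 + 1 + 0 = 4
Final answer: 4


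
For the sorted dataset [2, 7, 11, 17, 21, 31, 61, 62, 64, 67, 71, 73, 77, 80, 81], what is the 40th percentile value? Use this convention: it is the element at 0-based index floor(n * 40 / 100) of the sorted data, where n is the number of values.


The dataset has n = 15 elements.
Index = floor(15 * 40 / 100) = floor(600 / 100) = floor(6) = 6
Counting from index 0 in the sorted data, the element at index 6 is 61.
Final answer: 61


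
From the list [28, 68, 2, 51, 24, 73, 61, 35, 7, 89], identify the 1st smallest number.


Sort ascending: [2, 7, 24, 28, 35, 51, 61, 68, 73, 89]
The 1st element (1-indexed) is at index 0.
Value = 2
Final answer: 2


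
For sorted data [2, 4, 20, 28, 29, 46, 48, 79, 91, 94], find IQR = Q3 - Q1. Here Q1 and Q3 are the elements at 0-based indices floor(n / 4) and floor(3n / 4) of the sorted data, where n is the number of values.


The data has n = 10 elements.
Q1 index = floor(10 / 4) = floor(2.5) = 2; Q3 index = floor(3 * 10 / 4) = floor(7.5) = 7
Q1 = element at index 2 = 20
Q3 = element at index 7 = 79
IQR = 79 - 20 = 59
Final answer: 59


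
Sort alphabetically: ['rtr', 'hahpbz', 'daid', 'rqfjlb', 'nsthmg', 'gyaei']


Compare strings character by character (the first differing letter decides):
  'daid' < 'gyaei' since 'd' < 'g' at position 1
  'gyaei' < 'hahpbz' since 'g' < 'h' at position 1
  'hahpbz' < 'nsthmg' since 'h' < 'n' at position 1
  'nsthmg' < 'rqfjlb' since 'n' < 'r' at position 1
  'rqfjlb' < 'rtr' since 'q' < 't' at position 2
Chaining these comparisons gives the alphabetical order.
Final answer: ['daid', 'gyaei', 'hahpbz', 'nsthmg', 'rqfjlb', 'rtr']


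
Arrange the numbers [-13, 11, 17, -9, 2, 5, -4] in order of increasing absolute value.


Compute absolute values:
  |-13| = 13
  |11| = 11
  |17| = 17
  |-9| = 9
  |2| = 2
  |5| = 5
  |-4| = 4
Absolute values in increasing order: 2 < 4 < 5 < 9 < 11 < 13 < 17
Listing the original numbers in that order gives the answer.
Final answer: [2, -4, 5, -9, 11, -13, 17]


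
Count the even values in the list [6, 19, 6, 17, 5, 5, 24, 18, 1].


Check each element:
  6 is even
  19 is odd
  6 is even
  17 is odd
  5 is odd
  5 is odd
  24 is even
  18 is even
  1 is odd
Evens: [6, 6, 24, 18]
Count of evens = 4
Final answer: 4


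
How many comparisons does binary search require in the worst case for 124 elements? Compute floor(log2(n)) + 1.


Binary search halves the search space each step.
Maximum comparisons = floor(log2(124)) + 1
log2(124) = 6.9542
floor(log2(124)) = 6, so 6 + 1 = 7
Final answer: 7


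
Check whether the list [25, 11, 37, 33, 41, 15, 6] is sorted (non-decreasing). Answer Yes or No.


Check consecutive pairs:
  25 <= 11? False
  11 <= 37? True
  37 <= 33? False
  33 <= 41? True
  41 <= 15? False
  15 <= 6? False
4 consecutive pair(s) are out of order, so the list is not sorted.
Final answer: No


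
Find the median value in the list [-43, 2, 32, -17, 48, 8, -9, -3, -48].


First, sort the list: [-48, -43, -17, -9, -3, 2, 8, 32, 48]
The list has 9 elements (odd count).
The middle index is 4 (0-based), and the element there is -3.
Final answer: -3


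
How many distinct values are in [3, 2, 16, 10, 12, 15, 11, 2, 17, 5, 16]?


List all unique values:
Distinct values: [2, 3, 5, 10, 11, 12, 15, 16, 17]
Count = 9
Final answer: 9


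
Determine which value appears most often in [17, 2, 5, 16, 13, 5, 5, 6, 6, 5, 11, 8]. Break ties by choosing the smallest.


Count the frequency of each value:
  2 appears 1 time(s)
  5 appears 4 time(s)
  6 appears 2 time(s)
  8 appears 1 time(s)
  11 appears 1 time(s)
  13 appears 1 time(s)
  16 appears 1 time(s)
  17 appears 1 time(s)
Maximum frequency is 4.
Only 5 reaches that frequency, so it is the mode.
Final answer: 5


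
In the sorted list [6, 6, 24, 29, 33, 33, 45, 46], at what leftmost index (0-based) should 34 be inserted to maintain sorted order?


List is sorted: [6, 6, 24, 29, 33, 33, 45, 46]
We need the leftmost position where 34 can be inserted, i.e. the first index whose element is >= 34 (or the end of the list if none is).
Binary search with low=0, high=8 (0-based indices):
  low=0, high=8, mid=4: a[4]=33 < 34, so low = 5
  low=5, high=8, mid=6: a[6]=45 >= 34, so high = 6
  low=5, high=6, mid=5: a[5]=33 < 34, so low = 6
Now low = high = 6, so the insertion index is 6.
Final answer: 6


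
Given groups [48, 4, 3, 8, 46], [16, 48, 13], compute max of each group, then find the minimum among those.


Find max of each group:
  Group 1: [48, 4, 3, 8, 46] -> max = 48
  Group 2: [16, 48, 13] -> max = 48
Maxes: [48, 48]
Minimum of maxes = 48
Final answer: 48


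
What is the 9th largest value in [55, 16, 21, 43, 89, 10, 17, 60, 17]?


Sort descending: [89, 60, 55, 43, 21, 17, 17, 16, 10]
The 9th element (1-indexed) is at index 8.
Value = 10
Final answer: 10


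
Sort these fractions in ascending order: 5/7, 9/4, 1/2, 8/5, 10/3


Convert to decimal for comparison:
  5/7 = 0.7143
  9/4 = 2.25
  1/2 = 0.5
  8/5 = 1.6
  10/3 = 3.3333
Decimals in increasing order: 0.5 < 0.7143 < 1.6 < 2.25 < 3.3333
Writing each back as its fraction gives the sorted order.
Final answer: 1/2, 5/7, 8/5, 9/4, 10/3


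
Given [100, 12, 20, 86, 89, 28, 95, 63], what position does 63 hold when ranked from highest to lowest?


Sort descending: [100, 95, 89, 86, 63, 28, 20, 12]
Find 63 in the sorted list.
63 is at position 5.
Final answer: 5


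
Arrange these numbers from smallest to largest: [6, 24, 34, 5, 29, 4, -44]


Original list: [6, 24, 34, 5, 29, 4, -44]
Repeatedly take the smallest remaining element:
  Remaining [6, 24, 34, 5, 29, 4, -44] -> smallest is -44
  Remaining [6, 24, 34, 5, 29, 4] -> smallest is 4
  Remaining [6, 24, 34, 5, 29] -> smallest is 5
  Remaining [6, 24, 34, 29] -> smallest is 6
  Remaining [24, 34, 29] -> smallest is 24
  Remaining [34, 29] -> smallest is 29
  Remaining [34] -> smallest is 34
Collecting the picks in order gives the sorted list.
Final answer: [-44, 4, 5, 6, 24, 29, 34]


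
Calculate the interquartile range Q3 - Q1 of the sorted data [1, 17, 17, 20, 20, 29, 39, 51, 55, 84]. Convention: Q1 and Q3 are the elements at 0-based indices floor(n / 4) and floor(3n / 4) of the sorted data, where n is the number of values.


The data has n = 10 elements.
Q1 index = floor(10 / 4) = floor(2.5) = 2; Q3 index = floor(3 * 10 / 4) = floor(7.5) = 7
Q1 = element at index 2 = 17
Q3 = element at index 7 = 51
IQR = 51 - 17 = 34
Final answer: 34


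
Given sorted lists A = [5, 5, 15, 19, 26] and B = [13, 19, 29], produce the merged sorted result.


List A: [5, 5, 15, 19, 26]
List B: [13, 19, 29]
Repeatedly compare the front elements and take the smaller:
  5 vs 13 -> take 5
  5 vs 13 -> take 5
  15 vs 13 -> take 13
  15 vs 19 -> take 15
  19 vs 19 -> take 19
  26 vs 19 -> take 19
  26 vs 29 -> take 26
  A is exhausted; append the rest of B: [29]
Final answer: [5, 5, 13, 15, 19, 19, 26, 29]


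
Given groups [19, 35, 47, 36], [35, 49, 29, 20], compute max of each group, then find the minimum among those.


Find max of each group:
  Group 1: [19, 35, 47, 36] -> max = 47
  Group 2: [35, 49, 29, 20] -> max = 49
Maxes: [47, 49]
Minimum of maxes = 47
Final answer: 47


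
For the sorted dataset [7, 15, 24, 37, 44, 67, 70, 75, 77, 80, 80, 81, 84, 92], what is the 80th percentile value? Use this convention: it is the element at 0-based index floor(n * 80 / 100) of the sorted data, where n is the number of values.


The dataset has n = 14 elements.
Index = floor(14 * 80 / 100) = floor(1120 / 100) = floor(11.2) = 11
Counting from index 0 in the sorted data, the element at index 11 is 81.
Final answer: 81


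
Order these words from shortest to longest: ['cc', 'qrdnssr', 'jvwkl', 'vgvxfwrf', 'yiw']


Compute lengths:
  'cc' has length 2
  'qrdnssr' has length 7
  'jvwkl' has length 5
  'vgvxfwrf' has length 8
  'yiw' has length 3
Lengths in increasing order: 2 < 3 < 5 < 7 < 8
Listing the words in that order gives the answer.
Final answer: ['cc', 'yiw', 'jvwkl', 'qrdnssr', 'vgvxfwrf']


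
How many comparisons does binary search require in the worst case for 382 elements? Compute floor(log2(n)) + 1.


Binary search halves the search space each step.
Maximum comparisons = floor(log2(382)) + 1
log2(382) = 8.5774
floor(log2(382)) = 8, so 8 + 1 = 9
Final answer: 9


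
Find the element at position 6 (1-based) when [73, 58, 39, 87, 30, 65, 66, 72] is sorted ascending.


Sort ascending: [30, 39, 58, 65, 66, 72, 73, 87]
The 6th element (1-indexed) is at index 5.
Value = 72
Final answer: 72


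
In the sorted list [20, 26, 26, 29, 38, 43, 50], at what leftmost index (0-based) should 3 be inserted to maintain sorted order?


List is sorted: [20, 26, 26, 29, 38, 43, 50]
We need the leftmost position where 3 can be inserted, i.e. the first index whose element is >= 3 (or the end of the list if none is).
Binary search with low=0, high=7 (0-based indices):
  low=0, high=7, mid=3: a[3]=29 >= 3, so high = 3
  low=0, high=3, mid=1: a[1]=26 >= 3, so high = 1
  low=0, high=1, mid=0: a[0]=20 >= 3, so high = 0
Now low = high = 0, so the insertion index is 0.
Final answer: 0


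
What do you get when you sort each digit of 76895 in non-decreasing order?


The number 76895 has digits: 7, 6, 8, 9, 5
Sorted: 5, 6, 7, 8, 9
Joining the sorted digits gives the result.
Final answer: 56789


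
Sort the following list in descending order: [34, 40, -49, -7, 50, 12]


Original list: [34, 40, -49, -7, 50, 12]
Repeatedly take the largest remaining element:
  Remaining [34, 40, -49, -7, 50, 12] -> largest is 50
  Remaining [34, 40, -49, -7, 12] -> largest is 40
  Remaining [34, -49, -7, 12] -> largest is 34
  Remaining [-49, -7, 12] -> largest is 12
  Remaining [-49, -7] -> largest is -7
  Remaining [-49] -> largest is -49
Collecting the picks in order gives the descending list.
Final answer: [50, 40, 34, 12, -7, -49]


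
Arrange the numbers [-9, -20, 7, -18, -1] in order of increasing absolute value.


Compute absolute values:
  |-9| = 9
  |-20| = 20
  |7| = 7
  |-18| = 18
  |-1| = 1
Absolute values in increasing order: 1 < 7 < 9 < 18 < 20
Listing the original numbers in that order gives the answer.
Final answer: [-1, 7, -9, -18, -20]


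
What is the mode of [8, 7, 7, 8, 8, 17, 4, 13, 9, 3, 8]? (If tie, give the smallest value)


Count the frequency of each value:
  3 appears 1 time(s)
  4 appears 1 time(s)
  7 appears 2 time(s)
  8 appears 4 time(s)
  9 appears 1 time(s)
  13 appears 1 time(s)
  17 appears 1 time(s)
Maximum frequency is 4.
Only 8 reaches that frequency, so it is the mode.
Final answer: 8


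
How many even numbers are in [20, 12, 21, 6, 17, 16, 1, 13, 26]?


Check each element:
  20 is even
  12 is even
  21 is odd
  6 is even
  17 is odd
  16 is even
  1 is odd
  13 is odd
  26 is even
Evens: [20, 12, 6, 16, 26]
Count of evens = 5
Final answer: 5


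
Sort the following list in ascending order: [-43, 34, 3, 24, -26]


Original list: [-43, 34, 3, 24, -26]
Repeatedly take the smallest remaining element:
  Remaining [-43, 34, 3, 24, -26] -> smallest is -43
  Remaining [34, 3, 24, -26] -> smallest is -26
  Remaining [34, 3, 24] -> smallest is 3
  Remaining [34, 24] -> smallest is 24
  Remaining [34] -> smallest is 34
Collecting the picks in order gives the sorted list.
Final answer: [-43, -26, 3, 24, 34]


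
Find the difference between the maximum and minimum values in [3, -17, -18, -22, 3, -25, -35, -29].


Maximum value: 3
Minimum value: -35
Range = 3 - (-35) = 38
Final answer: 38


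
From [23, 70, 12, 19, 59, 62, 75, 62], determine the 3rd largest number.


Sort descending: [75, 70, 62, 62, 59, 23, 19, 12]
The 3rd element (1-indexed) is at index 2.
Value = 62
Final answer: 62


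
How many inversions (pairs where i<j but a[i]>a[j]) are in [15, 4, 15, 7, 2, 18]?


For each element, count the later elements that are smaller than it:
  15 (index 0): smaller elements after it = [4, 7, 2] -> 3
  4 (index 1): smaller elements after it = [2] -> 1
  15 (index 2): smaller elements after it = [7, 2] -> 2
  7 (index 3): smaller elements after it = [2] -> 1
  2 (index 4): smaller elements after it = [] -> 0
Total inversions = 3 + 1 + 2 + 1 + 0 = 7
Final answer: 7


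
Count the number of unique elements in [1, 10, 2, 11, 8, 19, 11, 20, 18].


List all unique values:
Distinct values: [1, 2, 8, 10, 11, 18, 19, 20]
Count = 8
Final answer: 8


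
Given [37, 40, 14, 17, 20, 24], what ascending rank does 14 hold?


Sort ascending: [14, 17, 20, 24, 37, 40]
Find 14 in the sorted list.
14 is at position 1 (1-indexed).
Final answer: 1


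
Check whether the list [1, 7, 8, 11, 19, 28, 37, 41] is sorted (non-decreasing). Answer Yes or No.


Check consecutive pairs:
  1 <= 7? True
  7 <= 8? True
  8 <= 11? True
  11 <= 19? True
  19 <= 28? True
  28 <= 37? True
  37 <= 41? True
Every consecutive pair is in order, so the list is non-decreasing.
Final answer: Yes


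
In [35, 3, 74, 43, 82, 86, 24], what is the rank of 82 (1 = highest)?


Sort descending: [86, 82, 74, 43, 35, 24, 3]
Find 82 in the sorted list.
82 is at position 2.
Final answer: 2


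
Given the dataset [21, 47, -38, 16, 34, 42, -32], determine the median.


First, sort the list: [-38, -32, 16, 21, 34, 42, 47]
The list has 7 elements (odd count).
The middle index is 3 (0-based), and the element there is 21.
Final answer: 21


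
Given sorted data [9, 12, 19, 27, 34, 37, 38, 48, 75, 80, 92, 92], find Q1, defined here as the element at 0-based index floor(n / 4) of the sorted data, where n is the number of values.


The list has n = 12 elements.
Q1 index = floor(12 / 4) = floor(3) = 3
Counting from index 0 in the sorted data, the element at index 3 is 27.
Final answer: 27


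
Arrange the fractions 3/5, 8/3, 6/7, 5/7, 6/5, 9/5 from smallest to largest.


Convert to decimal for comparison:
  3/5 = 0.6
  8/3 = 2.6667
  6/7 = 0.8571
  5/7 = 0.7143
  6/5 = 1.2
  9/5 = 1.8
Decimals in increasing order: 0.6 < 0.7143 < 0.8571 < 1.2 < 1.8 < 2.6667
Writing each back as its fraction gives the sorted order.
Final answer: 3/5, 5/7, 6/7, 6/5, 9/5, 8/3


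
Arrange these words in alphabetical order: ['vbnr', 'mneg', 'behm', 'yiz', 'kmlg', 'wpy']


Compare strings character by character (the first differing letter decides):
  'behm' < 'kmlg' since 'b' < 'k' at position 1
  'kmlg' < 'mneg' since 'k' < 'm' at position 1
  'mneg' < 'vbnr' since 'm' < 'v' at position 1
  'vbnr' < 'wpy' since 'v' < 'w' at position 1
  'wpy' < 'yiz' since 'w' < 'y' at position 1
Chaining these comparisons gives the alphabetical order.
Final answer: ['behm', 'kmlg', 'mneg', 'vbnr', 'wpy', 'yiz']


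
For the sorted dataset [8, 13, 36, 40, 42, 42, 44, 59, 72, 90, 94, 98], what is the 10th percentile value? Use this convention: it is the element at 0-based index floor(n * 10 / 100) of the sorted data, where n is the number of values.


The dataset has n = 12 elements.
Index = floor(12 * 10 / 100) = floor(120 / 100) = floor(1.2) = 1
Counting from index 0 in the sorted data, the element at index 1 is 13.
Final answer: 13


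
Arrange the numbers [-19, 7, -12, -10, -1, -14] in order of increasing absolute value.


Compute absolute values:
  |-19| = 19
  |7| = 7
  |-12| = 12
  |-10| = 10
  |-1| = 1
  |-14| = 14
Absolute values in increasing order: 1 < 7 < 10 < 12 < 14 < 19
Listing the original numbers in that order gives the answer.
Final answer: [-1, 7, -10, -12, -14, -19]


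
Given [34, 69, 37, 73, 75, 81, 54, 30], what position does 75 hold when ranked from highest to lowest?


Sort descending: [81, 75, 73, 69, 54, 37, 34, 30]
Find 75 in the sorted list.
75 is at position 2.
Final answer: 2


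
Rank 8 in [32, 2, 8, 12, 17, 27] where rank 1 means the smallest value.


Sort ascending: [2, 8, 12, 17, 27, 32]
Find 8 in the sorted list.
8 is at position 2 (1-indexed).
Final answer: 2


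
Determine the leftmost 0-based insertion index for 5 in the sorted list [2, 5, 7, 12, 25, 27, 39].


List is sorted: [2, 5, 7, 12, 25, 27, 39]
We need the leftmost position where 5 can be inserted, i.e. the first index whose element is >= 5 (or the end of the list if none is).
Binary search with low=0, high=7 (0-based indices):
  low=0, high=7, mid=3: a[3]=12 >= 5, so high = 3
  low=0, high=3, mid=1: a[1]=5 >= 5, so high = 1
  low=0, high=1, mid=0: a[0]=2 < 5, so low = 1
Now low = high = 1, so the insertion index is 1.
Final answer: 1


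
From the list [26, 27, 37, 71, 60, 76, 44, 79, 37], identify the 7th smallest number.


Sort ascending: [26, 27, 37, 37, 44, 60, 71, 76, 79]
The 7th element (1-indexed) is at index 6.
Value = 71
Final answer: 71


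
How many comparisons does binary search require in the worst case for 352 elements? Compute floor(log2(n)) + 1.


Binary search halves the search space each step.
Maximum comparisons = floor(log2(352)) + 1
log2(352) = 8.4594
floor(log2(352)) = 8, so 8 + 1 = 9
Final answer: 9


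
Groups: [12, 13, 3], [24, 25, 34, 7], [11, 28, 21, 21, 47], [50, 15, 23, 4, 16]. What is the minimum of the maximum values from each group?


Find max of each group:
  Group 1: [12, 13, 3] -> max = 13
  Group 2: [24, 25, 34, 7] -> max = 34
  Group 3: [11, 28, 21, 21, 47] -> max = 47
  Group 4: [50, 15, 23, 4, 16] -> max = 50
Maxes: [13, 34, 47, 50]
Minimum of maxes = 13
Final answer: 13


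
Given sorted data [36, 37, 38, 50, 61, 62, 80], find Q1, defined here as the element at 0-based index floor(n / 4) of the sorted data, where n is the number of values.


The list has n = 7 elements.
Q1 index = floor(7 / 4) = floor(1.75) = 1
Counting from index 0 in the sorted data, the element at index 1 is 37.
Final answer: 37


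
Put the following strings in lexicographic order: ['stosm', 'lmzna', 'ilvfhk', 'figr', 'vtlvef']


Compare strings character by character (the first differing letter decides):
  'figr' < 'ilvfhk' since 'f' < 'i' at position 1
  'ilvfhk' < 'lmzna' since 'i' < 'l' at position 1
  'lmzna' < 'stosm' since 'l' < 's' at position 1
  'stosm' < 'vtlvef' since 's' < 'v' at position 1
Chaining these comparisons gives the alphabetical order.
Final answer: ['figr', 'ilvfhk', 'lmzna', 'stosm', 'vtlvef']


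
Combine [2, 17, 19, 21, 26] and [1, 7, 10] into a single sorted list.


List A: [2, 17, 19, 21, 26]
List B: [1, 7, 10]
Repeatedly compare the front elements and take the smaller:
  2 vs 1 -> take 1
  2 vs 7 -> take 2
  17 vs 7 -> take 7
  17 vs 10 -> take 10
  B is exhausted; append the rest of A: [17, 19, 21, 26]
Final answer: [1, 2, 7, 10, 17, 19, 21, 26]


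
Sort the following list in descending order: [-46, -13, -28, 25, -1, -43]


Original list: [-46, -13, -28, 25, -1, -43]
Repeatedly take the largest remaining element:
  Remaining [-46, -13, -28, 25, -1, -43] -> largest is 25
  Remaining [-46, -13, -28, -1, -43] -> largest is -1
  Remaining [-46, -13, -28, -43] -> largest is -13
  Remaining [-46, -28, -43] -> largest is -28
  Remaining [-46, -43] -> largest is -43
  Remaining [-46] -> largest is -46
Collecting the picks in order gives the descending list.
Final answer: [25, -1, -13, -28, -43, -46]


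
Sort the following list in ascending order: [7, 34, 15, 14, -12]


Original list: [7, 34, 15, 14, -12]
Repeatedly take the smallest remaining element:
  Remaining [7, 34, 15, 14, -12] -> smallest is -12
  Remaining [7, 34, 15, 14] -> smallest is 7
  Remaining [34, 15, 14] -> smallest is 14
  Remaining [34, 15] -> smallest is 15
  Remaining [34] -> smallest is 34
Collecting the picks in order gives the sorted list.
Final answer: [-12, 7, 14, 15, 34]


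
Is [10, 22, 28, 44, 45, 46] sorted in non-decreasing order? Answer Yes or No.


Check consecutive pairs:
  10 <= 22? True
  22 <= 28? True
  28 <= 44? True
  44 <= 45? True
  45 <= 46? True
Every consecutive pair is in order, so the list is non-decreasing.
Final answer: Yes


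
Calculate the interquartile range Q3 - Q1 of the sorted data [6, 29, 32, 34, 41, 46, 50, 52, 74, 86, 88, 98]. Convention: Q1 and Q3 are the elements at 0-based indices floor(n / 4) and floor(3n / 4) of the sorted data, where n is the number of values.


The data has n = 12 elements.
Q1 index = floor(12 / 4) = floor(3) = 3; Q3 index = floor(3 * 12 / 4) = floor(9) = 9
Q1 = element at index 3 = 34
Q3 = element at index 9 = 86
IQR = 86 - 34 = 52
Final answer: 52


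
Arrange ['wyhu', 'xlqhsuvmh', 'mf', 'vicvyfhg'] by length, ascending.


Compute lengths:
  'wyhu' has length 4
  'xlqhsuvmh' has length 9
  'mf' has length 2
  'vicvyfhg' has length 8
Lengths in increasing order: 2 < 4 < 8 < 9
Listing the words in that order gives the answer.
Final answer: ['mf', 'wyhu', 'vicvyfhg', 'xlqhsuvmh']


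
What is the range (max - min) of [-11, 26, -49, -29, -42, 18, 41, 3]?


Maximum value: 41
Minimum value: -49
Range = 41 - (-49) = 90
Final answer: 90


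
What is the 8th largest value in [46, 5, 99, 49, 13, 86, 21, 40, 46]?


Sort descending: [99, 86, 49, 46, 46, 40, 21, 13, 5]
The 8th element (1-indexed) is at index 7.
Value = 13
Final answer: 13


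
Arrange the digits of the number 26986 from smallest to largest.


The number 26986 has digits: 2, 6, 9, 8, 6
Sorted: 2, 6, 6, 8, 9
Joining the sorted digits gives the result.
Final answer: 26689


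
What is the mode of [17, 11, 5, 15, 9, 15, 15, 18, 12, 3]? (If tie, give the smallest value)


Count the frequency of each value:
  3 appears 1 time(s)
  5 appears 1 time(s)
  9 appears 1 time(s)
  11 appears 1 time(s)
  12 appears 1 time(s)
  15 appears 3 time(s)
  17 appears 1 time(s)
  18 appears 1 time(s)
Maximum frequency is 3.
Only 15 reaches that frequency, so it is the mode.
Final answer: 15


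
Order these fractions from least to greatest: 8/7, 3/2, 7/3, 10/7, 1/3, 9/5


Convert to decimal for comparison:
  8/7 = 1.1429
  3/2 = 1.5
  7/3 = 2.3333
  10/7 = 1.4286
  1/3 = 0.3333
  9/5 = 1.8
Decimals in increasing order: 0.3333 < 1.1429 < 1.4286 < 1.5 < 1.8 < 2.3333
Writing each back as its fraction gives the sorted order.
Final answer: 1/3, 8/7, 10/7, 3/2, 9/5, 7/3


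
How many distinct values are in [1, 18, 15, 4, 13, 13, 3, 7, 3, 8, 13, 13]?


List all unique values:
Distinct values: [1, 3, 4, 7, 8, 13, 15, 18]
Count = 8
Final answer: 8


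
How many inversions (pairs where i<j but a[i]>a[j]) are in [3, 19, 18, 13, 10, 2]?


For each element, count the later elements that are smaller than it:
  3 (index 0): smaller elements after it = [2] -> 1
  19 (index 1): smaller elements after it = [18, 13, 10, 2] -> 4
  18 (index 2): smaller elements after it = [13, 10, 2] -> 3
  13 (index 3): smaller elements after it = [10, 2] -> 2
  10 (index 4): smaller elements after it = [2] -> 1
Total inversions = 1 + 4 + 3 + 2 + 1 = 11
Final answer: 11


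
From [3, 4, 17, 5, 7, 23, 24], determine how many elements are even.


Check each element:
  3 is odd
  4 is even
  17 is odd
  5 is odd
  7 is odd
  23 is odd
  24 is even
Evens: [4, 24]
Count of evens = 2
Final answer: 2


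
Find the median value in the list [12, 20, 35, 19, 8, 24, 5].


First, sort the list: [5, 8, 12, 19, 20, 24, 35]
The list has 7 elements (odd count).
The middle index is 3 (0-based), and the element there is 19.
Final answer: 19


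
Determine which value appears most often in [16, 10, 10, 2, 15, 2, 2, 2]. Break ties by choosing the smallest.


Count the frequency of each value:
  2 appears 4 time(s)
  10 appears 2 time(s)
  15 appears 1 time(s)
  16 appears 1 time(s)
Maximum frequency is 4.
Only 2 reaches that frequency, so it is the mode.
Final answer: 2


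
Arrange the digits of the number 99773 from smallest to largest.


The number 99773 has digits: 9, 9, 7, 7, 3
Sorted: 3, 7, 7, 9, 9
Joining the sorted digits gives the result.
Final answer: 37799


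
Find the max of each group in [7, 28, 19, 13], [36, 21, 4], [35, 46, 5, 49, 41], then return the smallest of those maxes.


Find max of each group:
  Group 1: [7, 28, 19, 13] -> max = 28
  Group 2: [36, 21, 4] -> max = 36
  Group 3: [35, 46, 5, 49, 41] -> max = 49
Maxes: [28, 36, 49]
Minimum of maxes = 28
Final answer: 28


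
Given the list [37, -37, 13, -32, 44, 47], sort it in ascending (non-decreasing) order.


Original list: [37, -37, 13, -32, 44, 47]
Repeatedly take the smallest remaining element:
  Remaining [37, -37, 13, -32, 44, 47] -> smallest is -37
  Remaining [37, 13, -32, 44, 47] -> smallest is -32
  Remaining [37, 13, 44, 47] -> smallest is 13
  Remaining [37, 44, 47] -> smallest is 37
  Remaining [44, 47] -> smallest is 44
  Remaining [47] -> smallest is 47
Collecting the picks in order gives the sorted list.
Final answer: [-37, -32, 13, 37, 44, 47]


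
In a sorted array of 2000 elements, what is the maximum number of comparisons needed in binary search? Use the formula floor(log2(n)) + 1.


Binary search halves the search space each step.
Maximum comparisons = floor(log2(2000)) + 1
log2(2000) = 10.9658
floor(log2(2000)) = 10, so 10 + 1 = 11
Final answer: 11


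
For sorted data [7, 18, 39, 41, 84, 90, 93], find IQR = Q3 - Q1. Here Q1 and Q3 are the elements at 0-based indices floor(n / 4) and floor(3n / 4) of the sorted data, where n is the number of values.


The data has n = 7 elements.
Q1 index = floor(7 / 4) = floor(1.75) = 1; Q3 index = floor(3 * 7 / 4) = floor(5.25) = 5
Q1 = element at index 1 = 18
Q3 = element at index 5 = 90
IQR = 90 - 18 = 72
Final answer: 72


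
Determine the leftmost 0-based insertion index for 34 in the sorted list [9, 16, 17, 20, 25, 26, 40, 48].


List is sorted: [9, 16, 17, 20, 25, 26, 40, 48]
We need the leftmost position where 34 can be inserted, i.e. the first index whose element is >= 34 (or the end of the list if none is).
Binary search with low=0, high=8 (0-based indices):
  low=0, high=8, mid=4: a[4]=25 < 34, so low = 5
  low=5, high=8, mid=6: a[6]=40 >= 34, so high = 6
  low=5, high=6, mid=5: a[5]=26 < 34, so low = 6
Now low = high = 6, so the insertion index is 6.
Final answer: 6


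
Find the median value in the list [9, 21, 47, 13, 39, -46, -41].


First, sort the list: [-46, -41, 9, 13, 21, 39, 47]
The list has 7 elements (odd count).
The middle index is 3 (0-based), and the element there is 13.
Final answer: 13


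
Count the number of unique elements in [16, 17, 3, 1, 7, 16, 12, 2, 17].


List all unique values:
Distinct values: [1, 2, 3, 7, 12, 16, 17]
Count = 7
Final answer: 7


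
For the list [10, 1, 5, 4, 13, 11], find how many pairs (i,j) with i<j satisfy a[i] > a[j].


For each element, count the later elements that are smaller than it:
  10 (index 0): smaller elements after it = [1, 5, 4] -> 3
  1 (index 1): smaller elements after it = [] -> 0
  5 (index 2): smaller elements after it = [4] -> 1
  4 (index 3): smaller elements after it = [] -> 0
  13 (index 4): smaller elements after it = [11] -> 1
Total inversions = 3 + 0 + 1 + 0 + 1 = 5
Final answer: 5


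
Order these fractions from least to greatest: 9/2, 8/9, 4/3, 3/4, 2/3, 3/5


Convert to decimal for comparison:
  9/2 = 4.5
  8/9 = 0.8889
  4/3 = 1.3333
  3/4 = 0.75
  2/3 = 0.6667
  3/5 = 0.6
Decimals in increasing order: 0.6 < 0.6667 < 0.75 < 0.8889 < 1.3333 < 4.5
Writing each back as its fraction gives the sorted order.
Final answer: 3/5, 2/3, 3/4, 8/9, 4/3, 9/2


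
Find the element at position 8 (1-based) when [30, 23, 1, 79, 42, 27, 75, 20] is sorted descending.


Sort descending: [79, 75, 42, 30, 27, 23, 20, 1]
The 8th element (1-indexed) is at index 7.
Value = 1
Final answer: 1


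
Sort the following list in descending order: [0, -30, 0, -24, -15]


Original list: [0, -30, 0, -24, -15]
Repeatedly take the largest remaining element:
  Remaining [0, -30, 0, -24, -15] -> largest is 0
  Remaining [-30, 0, -24, -15] -> largest is 0
  Remaining [-30, -24, -15] -> largest is -15
  Remaining [-30, -24] -> largest is -24
  Remaining [-30] -> largest is -30
Collecting the picks in order gives the descending list.
Final answer: [0, 0, -15, -24, -30]


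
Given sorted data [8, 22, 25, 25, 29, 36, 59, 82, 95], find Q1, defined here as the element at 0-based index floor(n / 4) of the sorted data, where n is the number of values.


The list has n = 9 elements.
Q1 index = floor(9 / 4) = floor(2.25) = 2
Counting from index 0 in the sorted data, the element at index 2 is 25.
Final answer: 25


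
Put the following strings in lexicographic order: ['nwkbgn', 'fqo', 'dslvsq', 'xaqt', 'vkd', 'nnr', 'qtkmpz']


Compare strings character by character (the first differing letter decides):
  'dslvsq' < 'fqo' since 'd' < 'f' at position 1
  'fqo' < 'nnr' since 'f' < 'n' at position 1
  'nnr' < 'nwkbgn' since 'n' < 'w' at position 2
  'nwkbgn' < 'qtkmpz' since 'n' < 'q' at position 1
  'qtkmpz' < 'vkd' since 'q' < 'v' at position 1
  'vkd' < 'xaqt' since 'v' < 'x' at position 1
Chaining these comparisons gives the alphabetical order.
Final answer: ['dslvsq', 'fqo', 'nnr', 'nwkbgn', 'qtkmpz', 'vkd', 'xaqt']


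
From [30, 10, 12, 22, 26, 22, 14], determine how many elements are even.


Check each element:
  30 is even
  10 is even
  12 is even
  22 is even
  26 is even
  22 is even
  14 is even
Evens: [30, 10, 12, 22, 26, 22, 14]
Count of evens = 7
Final answer: 7
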